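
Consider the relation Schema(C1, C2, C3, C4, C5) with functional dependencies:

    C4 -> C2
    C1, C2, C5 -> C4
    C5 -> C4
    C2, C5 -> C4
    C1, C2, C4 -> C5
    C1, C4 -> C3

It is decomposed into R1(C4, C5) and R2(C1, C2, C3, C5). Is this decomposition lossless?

Yes

Common attributes: R1 ∩ R2 = {C5}.
Closure of {C5}: C5 → C4 applies, adding C4; C4 → C2 applies, adding C2. So (C5)⁺ = {C2, C4, C5}.
This closure contains every attribute of R1, so R1 ∩ R2 → R1. The join is lossless.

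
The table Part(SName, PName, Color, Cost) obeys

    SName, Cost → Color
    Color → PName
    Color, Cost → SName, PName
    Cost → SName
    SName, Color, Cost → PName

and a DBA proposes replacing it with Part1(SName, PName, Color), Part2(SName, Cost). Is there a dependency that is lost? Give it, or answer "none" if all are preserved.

SName, Cost → Color

Check SName, Cost → Color: no single fragment contains all of {SName, Color, Cost}, and the restricted closure of {SName, Cost} across the fragments never reaches {Color}.
Color → PName is preserved.
Color, Cost → SName, PName is preserved.
Cost → SName is preserved.
SName, Color, Cost → PName is preserved.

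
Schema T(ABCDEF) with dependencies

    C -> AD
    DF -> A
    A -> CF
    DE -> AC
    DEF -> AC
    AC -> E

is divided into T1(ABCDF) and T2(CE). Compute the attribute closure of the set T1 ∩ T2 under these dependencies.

T1 ∩ T2 = {C}.
C → AD applies, adding AD
A → CF applies, adding F
AC → E applies, adding E
Closure: {ACDEF}.

ACDEF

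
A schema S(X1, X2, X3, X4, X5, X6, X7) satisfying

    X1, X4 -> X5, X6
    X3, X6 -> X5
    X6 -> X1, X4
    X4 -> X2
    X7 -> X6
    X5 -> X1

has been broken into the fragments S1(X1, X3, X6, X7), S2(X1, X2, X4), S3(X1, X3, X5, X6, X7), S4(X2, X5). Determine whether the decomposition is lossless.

Chase test. Columns are X1, X2, X3, X4, X5, X6, X7; row i has aⱼ where attribute j ∈ Si, else bᵢⱼ.
Initial tableau (one row per fragment):
  row 1: a1 b12 a3 b14 b15 a6 a7
  row 2: a1 a2 b23 a4 b25 b26 b27
  row 3: a1 b32 a3 b34 a5 a6 a7
  row 4: b41 a2 b43 b44 a5 b46 b47
Rows 1 and 3 agree on X3, X6; apply X3, X6→X5 and equate their X5 entries.
Rows 1 and 3 agree on X6; apply X6→X1, X4 and equate their X1, X4 entries.
Rows 1 and 3 agree on X4; apply X4→X2 and equate their X2 entries.
Rows 1 and 4 agree on X5; apply X5→X1 and equate their X1 entries.
No row becomes fully distinguished — the join is lossy.

No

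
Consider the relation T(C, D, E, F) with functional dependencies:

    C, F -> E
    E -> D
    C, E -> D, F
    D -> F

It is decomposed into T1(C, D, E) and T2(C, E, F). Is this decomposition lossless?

Common attributes: T1 ∩ T2 = {C, E}.
Closure of {C, E}: E → D applies, adding D; C, E → D, F applies, adding F. So (C, E)⁺ = {C, D, E, F}.
This closure contains every attribute of T1, so T1 ∩ T2 → T1. The join is lossless.

Yes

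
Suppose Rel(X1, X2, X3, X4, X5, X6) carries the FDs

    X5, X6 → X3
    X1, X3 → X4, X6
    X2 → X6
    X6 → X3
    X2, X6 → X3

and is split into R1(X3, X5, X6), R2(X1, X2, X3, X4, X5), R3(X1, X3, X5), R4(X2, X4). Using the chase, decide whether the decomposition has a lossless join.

Chase test. Columns are X1, X2, X3, X4, X5, X6; row i has aⱼ where attribute j ∈ Ri, else bᵢⱼ.
Initial tableau (one row per fragment):
  row 1: b11 b12 a3 b14 a5 a6
  row 2: a1 a2 a3 a4 a5 b26
  row 3: a1 b32 a3 b34 a5 b36
  row 4: b41 a2 b43 a4 b45 b46
Rows 2 and 3 agree on X1, X3; apply X1, X3→X4, X6 and equate their X4, X6 entries.
Rows 2 and 4 agree on X2; apply X2→X6 and equate their X6 entries.
Rows 2 and 4 agree on X6; apply X6→X3 and equate their X3 entries.
No row becomes fully distinguished — the join is lossy.

No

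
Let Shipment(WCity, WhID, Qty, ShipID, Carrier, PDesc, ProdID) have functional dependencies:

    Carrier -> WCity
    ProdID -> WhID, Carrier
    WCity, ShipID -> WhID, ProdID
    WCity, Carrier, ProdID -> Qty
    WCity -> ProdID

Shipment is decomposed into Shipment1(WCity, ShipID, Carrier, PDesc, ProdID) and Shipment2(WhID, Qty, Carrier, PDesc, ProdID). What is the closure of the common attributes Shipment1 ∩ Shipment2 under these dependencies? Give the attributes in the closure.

Shipment1 ∩ Shipment2 = {Carrier, PDesc, ProdID}.
Carrier → WCity applies, adding WCity
ProdID → WhID, Carrier applies, adding WhID
WCity, Carrier, ProdID → Qty applies, adding Qty
Closure: {WCity, WhID, Qty, Carrier, PDesc, ProdID}.

WCity, WhID, Qty, Carrier, PDesc, ProdID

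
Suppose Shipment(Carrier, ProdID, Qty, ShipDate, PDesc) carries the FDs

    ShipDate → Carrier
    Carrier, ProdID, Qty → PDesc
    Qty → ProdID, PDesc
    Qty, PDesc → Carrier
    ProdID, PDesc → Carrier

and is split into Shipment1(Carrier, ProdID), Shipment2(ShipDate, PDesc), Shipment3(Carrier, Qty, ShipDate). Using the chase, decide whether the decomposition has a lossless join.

Chase test. Columns are Carrier, ProdID, Qty, ShipDate, PDesc; row i has aⱼ where attribute j ∈ Shipmenti, else bᵢⱼ.
Initial tableau (one row per fragment):
  row 1: a1 a2 b13 b14 b15
  row 2: b21 b22 b23 a4 a5
  row 3: a1 b32 a3 a4 b35
Rows 2 and 3 agree on ShipDate; apply ShipDate→Carrier and equate their Carrier entries.
No row becomes fully distinguished — the join is lossy.

No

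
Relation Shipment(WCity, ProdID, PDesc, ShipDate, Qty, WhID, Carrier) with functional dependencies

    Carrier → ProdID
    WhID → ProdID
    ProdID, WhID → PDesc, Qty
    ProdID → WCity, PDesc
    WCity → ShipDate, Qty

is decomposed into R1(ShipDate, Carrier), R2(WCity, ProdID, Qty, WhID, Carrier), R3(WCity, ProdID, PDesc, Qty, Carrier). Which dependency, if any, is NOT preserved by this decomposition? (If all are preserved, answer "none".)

WCity → ShipDate, Qty

Check WCity → ShipDate, Qty: no single fragment contains all of {WCity, ShipDate, Qty}, and the restricted closure of {WCity} across the fragments never reaches {ShipDate, Qty}.
Carrier → ProdID is preserved.
WhID → ProdID is preserved.
ProdID, WhID → PDesc, Qty is preserved.
ProdID → WCity, PDesc is preserved.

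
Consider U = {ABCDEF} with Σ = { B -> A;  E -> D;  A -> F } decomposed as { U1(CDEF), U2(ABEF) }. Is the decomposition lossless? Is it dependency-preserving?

Lossless test: (EF)⁺ = {DEF}, which is a superkey of neither fragment — lossy.
Dependency preservation: every FD's attributes lie within a single fragment, so each can be enforced locally — preserved.

lossy but dependency-preserving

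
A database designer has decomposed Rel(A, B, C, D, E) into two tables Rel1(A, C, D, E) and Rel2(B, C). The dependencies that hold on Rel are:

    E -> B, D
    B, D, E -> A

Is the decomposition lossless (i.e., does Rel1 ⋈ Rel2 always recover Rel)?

No

Common attributes: Rel1 ∩ Rel2 = {C}.
No dependency enlarges {C}, so (C)⁺ = {C}.
The closure contains neither all of Rel1 = {A, C, D, E} nor all of Rel2 = {B, C}, so the common attributes are not a superkey of either fragment. The join is lossy.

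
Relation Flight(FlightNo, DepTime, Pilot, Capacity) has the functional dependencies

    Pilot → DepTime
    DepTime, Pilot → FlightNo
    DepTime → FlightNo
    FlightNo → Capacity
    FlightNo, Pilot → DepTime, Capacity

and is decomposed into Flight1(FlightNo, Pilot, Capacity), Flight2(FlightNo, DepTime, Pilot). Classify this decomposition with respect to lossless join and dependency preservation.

Lossless test: (FlightNo, Pilot)⁺ = {FlightNo, DepTime, Pilot, Capacity}, which contains all of one fragment — lossless.
Dependency preservation: FlightNo, Pilot → DepTime, Capacity is not contained in any single fragment, but the restricted closure of its left-hand side across the fragments still reaches the right-hand side; the remaining FDs each lie inside some fragment. All dependencies are preserved.

lossless and dependency-preserving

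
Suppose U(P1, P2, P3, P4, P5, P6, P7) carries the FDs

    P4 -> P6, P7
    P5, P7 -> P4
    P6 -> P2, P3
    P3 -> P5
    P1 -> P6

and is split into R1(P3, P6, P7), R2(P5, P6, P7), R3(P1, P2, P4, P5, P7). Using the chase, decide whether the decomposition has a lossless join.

Chase test. Columns are P1, P2, P3, P4, P5, P6, P7; row i has aⱼ where attribute j ∈ Ri, else bᵢⱼ.
Initial tableau (one row per fragment):
  row 1: b11 b12 a3 b14 b15 a6 a7
  row 2: b21 b22 b23 b24 a5 a6 a7
  row 3: a1 a2 b33 a4 a5 b36 a7
Rows 2 and 3 agree on P5, P7; apply P5, P7→P4 and equate their P4 entries.
Rows 1 and 2 agree on P6; apply P6→P2, P3 and equate their P2, P3 entries.
Rows 1 and 2 agree on P3; apply P3→P5 and equate their P5 entries.
Rows 2 and 3 agree on P4; apply P4→P6, P7 and equate their P6, P7 entries.
Rows 1 and 2 agree on P5, P7; apply P5, P7→P4 and equate their P4 entries.
Rows 1 and 3 agree on P6; apply P6→P2, P3 and equate their P2, P3 entries.
Row 3 is now all distinguished symbols — the join is lossless.

Yes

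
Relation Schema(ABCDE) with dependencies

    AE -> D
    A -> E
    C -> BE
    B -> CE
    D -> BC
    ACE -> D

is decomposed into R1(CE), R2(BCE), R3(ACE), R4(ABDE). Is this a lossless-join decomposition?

Yes

Chase test. Columns are ABCDE; row i has aⱼ where attribute j ∈ Ri, else bᵢⱼ.
Initial tableau (one row per fragment):
  row 1: b11 b12 a3 b14 a5
  row 2: b21 a2 a3 b24 a5
  row 3: a1 b32 a3 b34 a5
  row 4: a1 a2 b43 a4 a5
Rows 3 and 4 agree on AE; apply AE→D and equate their D entries.
Rows 1 and 2 agree on C; apply C→BE and equate their BE entries.
Rows 1 and 3 agree on C; apply C→BE and equate their BE entries.
Rows 1 and 4 agree on B; apply B→CE and equate their CE entries.
Row 3 is now all distinguished symbols — the join is lossless.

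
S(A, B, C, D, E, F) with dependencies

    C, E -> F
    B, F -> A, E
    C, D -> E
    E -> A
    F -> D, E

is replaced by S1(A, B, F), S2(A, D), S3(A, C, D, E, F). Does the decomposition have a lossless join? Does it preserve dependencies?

lossy but dependency-preserving

Lossless test (chase): Rows 1 and 3 agree on F; apply F→D, E and equate their D, E entries. No row becomes fully distinguished — the join is lossy.
Dependency preservation: B, F → A, E is not contained in any single fragment, but the restricted closure of its left-hand side across the fragments still reaches the right-hand side; the remaining FDs each lie inside some fragment. All dependencies are preserved.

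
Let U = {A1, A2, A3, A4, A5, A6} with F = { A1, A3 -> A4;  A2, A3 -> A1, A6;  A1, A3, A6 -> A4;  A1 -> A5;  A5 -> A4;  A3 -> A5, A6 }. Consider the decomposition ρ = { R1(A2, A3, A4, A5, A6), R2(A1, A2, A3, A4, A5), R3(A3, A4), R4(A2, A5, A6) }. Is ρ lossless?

Yes

Chase test. Columns are A1, A2, A3, A4, A5, A6; row i has aⱼ where attribute j ∈ Ri, else bᵢⱼ.
Initial tableau (one row per fragment):
  row 1: b11 a2 a3 a4 a5 a6
  row 2: a1 a2 a3 a4 a5 b26
  row 3: b31 b32 a3 a4 b35 b36
  row 4: b41 a2 b43 b44 a5 a6
Rows 1 and 2 agree on A2, A3; apply A2, A3→A1, A6 and equate their A1, A6 entries.
Rows 1 and 4 agree on A5; apply A5→A4 and equate their A4 entries.
Rows 1 and 3 agree on A3; apply A3→A5, A6 and equate their A5, A6 entries.
Row 1 is now all distinguished symbols — the join is lossless.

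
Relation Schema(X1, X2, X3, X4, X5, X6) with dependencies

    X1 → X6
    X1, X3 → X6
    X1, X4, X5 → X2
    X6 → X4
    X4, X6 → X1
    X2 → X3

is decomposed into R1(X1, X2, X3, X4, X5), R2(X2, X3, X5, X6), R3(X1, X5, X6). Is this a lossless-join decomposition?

Yes

Chase test. Columns are X1, X2, X3, X4, X5, X6; row i has aⱼ where attribute j ∈ Ri, else bᵢⱼ.
Initial tableau (one row per fragment):
  row 1: a1 a2 a3 a4 a5 b16
  row 2: b21 a2 a3 b24 a5 a6
  row 3: a1 b32 b33 b34 a5 a6
Rows 1 and 3 agree on X1; apply X1→X6 and equate their X6 entries.
Rows 1 and 2 agree on X6; apply X6→X4 and equate their X4 entries.
Rows 1 and 3 agree on X6; apply X6→X4 and equate their X4 entries.
Rows 1 and 2 agree on X4, X6; apply X4, X6→X1 and equate their X1 entries.
Rows 1 and 3 agree on X1, X4, X5; apply X1, X4, X5→X2 and equate their X2 entries.
Rows 1 and 3 agree on X2; apply X2→X3 and equate their X3 entries.
Row 1 is now all distinguished symbols — the join is lossless.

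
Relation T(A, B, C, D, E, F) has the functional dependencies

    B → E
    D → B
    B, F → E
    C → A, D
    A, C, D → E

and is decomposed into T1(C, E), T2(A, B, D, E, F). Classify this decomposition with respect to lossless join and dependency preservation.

lossy and not dependency-preserving

Lossless test: (E)⁺ = {E}, which is a superkey of neither fragment — lossy.
Dependency preservation: the restricted closure of {C} across the fragments never reaches {A, D}, so C → A, D cannot be enforced without a join — not preserved.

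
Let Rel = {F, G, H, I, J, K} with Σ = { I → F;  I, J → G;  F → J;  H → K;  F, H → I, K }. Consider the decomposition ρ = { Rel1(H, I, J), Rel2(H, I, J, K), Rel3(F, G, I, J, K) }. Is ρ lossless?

Yes

Chase test. Columns are F, G, H, I, J, K; row i has aⱼ where attribute j ∈ Reli, else bᵢⱼ.
Initial tableau (one row per fragment):
  row 1: b11 b12 a3 a4 a5 b16
  row 2: b21 b22 a3 a4 a5 a6
  row 3: a1 a2 b33 a4 a5 a6
Rows 1 and 2 agree on I; apply I→F and equate their F entries.
Rows 1 and 3 agree on I; apply I→F and equate their F entries.
Rows 1 and 2 agree on I, J; apply I, J→G and equate their G entries.
Rows 1 and 3 agree on I, J; apply I, J→G and equate their G entries.
Rows 1 and 2 agree on H; apply H→K and equate their K entries.
Row 1 is now all distinguished symbols — the join is lossless.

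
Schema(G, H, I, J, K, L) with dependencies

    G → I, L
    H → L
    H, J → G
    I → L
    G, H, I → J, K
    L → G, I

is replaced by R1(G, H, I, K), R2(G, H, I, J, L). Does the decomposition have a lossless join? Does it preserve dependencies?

lossless and dependency-preserving

Lossless test: (G, H, I)⁺ = {G, H, I, J, K, L}, which contains all of one fragment — lossless.
Dependency preservation: G, H, I → J, K is not contained in any single fragment, but the restricted closure of its left-hand side across the fragments still reaches the right-hand side; the remaining FDs each lie inside some fragment. All dependencies are preserved.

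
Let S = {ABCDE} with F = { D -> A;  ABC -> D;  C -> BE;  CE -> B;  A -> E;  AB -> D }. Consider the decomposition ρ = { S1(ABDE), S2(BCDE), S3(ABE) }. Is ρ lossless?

Yes

Chase test. Columns are ABCDE; row i has aⱼ where attribute j ∈ Si, else bᵢⱼ.
Initial tableau (one row per fragment):
  row 1: a1 a2 b13 a4 a5
  row 2: b21 a2 a3 a4 a5
  row 3: a1 a2 b33 b34 a5
Rows 1 and 2 agree on D; apply D→A and equate their A entries.
Rows 1 and 3 agree on AB; apply AB→D and equate their D entries.
Row 2 is now all distinguished symbols — the join is lossless.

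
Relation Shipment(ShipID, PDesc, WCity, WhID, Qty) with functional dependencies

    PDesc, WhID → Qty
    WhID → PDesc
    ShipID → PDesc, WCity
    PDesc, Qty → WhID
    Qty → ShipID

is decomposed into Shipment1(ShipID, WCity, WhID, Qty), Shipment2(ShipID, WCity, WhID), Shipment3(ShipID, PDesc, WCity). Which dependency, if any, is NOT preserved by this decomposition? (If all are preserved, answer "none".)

PDesc, WhID → Qty: restricted closure across fragments reaches Qty.
WhID → PDesc: restricted closure across fragments reaches PDesc.
ShipID → PDesc, WCity lies within Shipment3.
PDesc, Qty → WhID: restricted closure across fragments reaches WhID.
Qty → ShipID lies within Shipment1.
Every dependency is enforceable on the fragments, so the decomposition is dependency-preserving.

none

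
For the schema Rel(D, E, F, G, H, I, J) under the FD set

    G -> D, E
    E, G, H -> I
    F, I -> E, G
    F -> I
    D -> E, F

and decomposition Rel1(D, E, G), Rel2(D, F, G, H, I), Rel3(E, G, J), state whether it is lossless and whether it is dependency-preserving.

Lossless test (chase): Rows 1 and 2 agree on G; apply G→D, E and equate their D, E entries. Rows 1 and 3 agree on G; apply G→D, E and equate their D, E entries. Rows 1 and 2 agree on D; apply D→E, F and equate their E, F entries. Rows 1 and 3 agree on D; apply D→E, F and equate their E, F entries. Rows 1 and 2 agree on F; apply F→I and equate their I entries. Rows 1 and 3 agree on F; apply F→I and equate their I entries. No row becomes fully distinguished — the join is lossy.
Dependency preservation: E, G, H → I; F, I → E, G; D → E, F are not contained in any single fragment, but the restricted closure of each left-hand side across the fragments still reaches the right-hand side; the remaining FDs each lie inside some fragment. All dependencies are preserved.

lossy but dependency-preserving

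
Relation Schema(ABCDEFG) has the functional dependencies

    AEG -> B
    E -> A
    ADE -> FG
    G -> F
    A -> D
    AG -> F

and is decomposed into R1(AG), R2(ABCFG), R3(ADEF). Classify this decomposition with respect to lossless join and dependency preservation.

lossy and not dependency-preserving

Lossless test (chase): Rows 1 and 2 agree on G; apply G→F and equate their F entries. Rows 1 and 2 agree on A; apply A→D and equate their D entries. Rows 1 and 3 agree on A; apply A→D and equate their D entries. No row becomes fully distinguished — the join is lossy.
Dependency preservation: the restricted closure of {AEG} across the fragments never reaches {B}, so AEG → B cannot be enforced without a join — not preserved.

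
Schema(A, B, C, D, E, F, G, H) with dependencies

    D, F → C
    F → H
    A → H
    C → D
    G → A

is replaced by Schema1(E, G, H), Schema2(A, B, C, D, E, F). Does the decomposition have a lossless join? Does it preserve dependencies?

lossy and not dependency-preserving

Lossless test: (E)⁺ = {E}, which is a superkey of neither fragment — lossy.
Dependency preservation: the restricted closure of {F} across the fragments never reaches {H}, so F → H cannot be enforced without a join — not preserved.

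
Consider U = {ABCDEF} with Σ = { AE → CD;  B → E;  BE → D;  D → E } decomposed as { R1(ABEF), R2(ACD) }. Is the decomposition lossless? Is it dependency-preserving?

lossy and not dependency-preserving

Lossless test: (A)⁺ = {A}, which is a superkey of neither fragment — lossy.
Dependency preservation: the restricted closure of {AE} across the fragments never reaches {CD}, so AE → CD cannot be enforced without a join — not preserved.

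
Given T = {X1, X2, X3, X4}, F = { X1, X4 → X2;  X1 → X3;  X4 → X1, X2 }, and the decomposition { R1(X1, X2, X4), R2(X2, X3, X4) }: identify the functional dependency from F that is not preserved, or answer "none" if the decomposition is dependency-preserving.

Check X1 → X3: no single fragment contains all of {X1, X3}, and the restricted closure of {X1} across the fragments never reaches {X3}.
X1, X4 → X2 is preserved.
X4 → X1, X2 is preserved.

X1 → X3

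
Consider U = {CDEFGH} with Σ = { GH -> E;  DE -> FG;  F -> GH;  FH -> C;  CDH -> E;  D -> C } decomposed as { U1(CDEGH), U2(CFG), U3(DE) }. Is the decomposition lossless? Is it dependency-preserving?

lossy and not dependency-preserving

Lossless test (chase): Rows 1 and 3 agree on DE; apply DE→FG and equate their FG entries. Rows 1 and 3 agree on F; apply F→GH and equate their GH entries. Rows 1 and 3 agree on FH; apply FH→C and equate their C entries. No row becomes fully distinguished — the join is lossy.
Dependency preservation: the restricted closure of {DE} across the fragments never reaches {FG}, so DE → FG cannot be enforced without a join — not preserved.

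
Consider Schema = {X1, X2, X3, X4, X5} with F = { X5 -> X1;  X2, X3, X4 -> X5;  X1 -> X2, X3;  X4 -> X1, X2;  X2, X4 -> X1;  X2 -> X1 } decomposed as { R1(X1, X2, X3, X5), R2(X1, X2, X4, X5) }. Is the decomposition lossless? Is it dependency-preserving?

lossless and dependency-preserving

Lossless test: (X1, X2, X5)⁺ = {X1, X2, X3, X5}, which contains all of one fragment — lossless.
Dependency preservation: X2, X3, X4 → X5 is not contained in any single fragment, but the restricted closure of its left-hand side across the fragments still reaches the right-hand side; the remaining FDs each lie inside some fragment. All dependencies are preserved.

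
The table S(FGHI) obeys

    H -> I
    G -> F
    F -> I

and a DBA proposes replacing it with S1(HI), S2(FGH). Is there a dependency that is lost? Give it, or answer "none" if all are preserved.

Check F → I: no single fragment contains all of {FI}, and the restricted closure of {F} across the fragments never reaches {I}.
H → I is preserved.
G → F is preserved.

F -> I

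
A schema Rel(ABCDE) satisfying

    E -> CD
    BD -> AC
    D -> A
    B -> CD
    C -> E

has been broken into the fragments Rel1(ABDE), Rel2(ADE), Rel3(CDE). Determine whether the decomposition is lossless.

Yes

Chase test. Columns are ABCDE; row i has aⱼ where attribute j ∈ Reli, else bᵢⱼ.
Initial tableau (one row per fragment):
  row 1: a1 a2 b13 a4 a5
  row 2: a1 b22 b23 a4 a5
  row 3: b31 b32 a3 a4 a5
Rows 1 and 2 agree on E; apply E→CD and equate their CD entries.
Rows 1 and 3 agree on E; apply E→CD and equate their CD entries.
Rows 1 and 3 agree on D; apply D→A and equate their A entries.
Row 1 is now all distinguished symbols — the join is lossless.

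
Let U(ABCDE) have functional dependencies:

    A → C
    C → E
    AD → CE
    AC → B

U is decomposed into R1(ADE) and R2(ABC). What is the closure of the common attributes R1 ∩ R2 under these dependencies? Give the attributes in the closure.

R1 ∩ R2 = {A}.
A → C applies, adding C
C → E applies, adding E
AC → B applies, adding B
Closure: {ABCE}.

ABCE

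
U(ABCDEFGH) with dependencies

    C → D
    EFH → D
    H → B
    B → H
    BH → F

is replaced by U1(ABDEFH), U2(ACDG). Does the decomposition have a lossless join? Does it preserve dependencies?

lossy but dependency-preserving

Lossless test: (AD)⁺ = {AD}, which is a superkey of neither fragment — lossy.
Dependency preservation: every FD's attributes lie within a single fragment, so each can be enforced locally — preserved.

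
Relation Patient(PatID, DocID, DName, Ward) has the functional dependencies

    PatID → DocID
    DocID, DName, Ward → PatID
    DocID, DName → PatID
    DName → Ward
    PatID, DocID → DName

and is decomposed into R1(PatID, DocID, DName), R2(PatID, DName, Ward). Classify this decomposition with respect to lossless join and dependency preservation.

lossless and dependency-preserving

Lossless test: (PatID, DName)⁺ = {PatID, DocID, DName, Ward}, which contains all of one fragment — lossless.
Dependency preservation: DocID, DName, Ward → PatID is not contained in any single fragment, but the restricted closure of its left-hand side across the fragments still reaches the right-hand side; the remaining FDs each lie inside some fragment. All dependencies are preserved.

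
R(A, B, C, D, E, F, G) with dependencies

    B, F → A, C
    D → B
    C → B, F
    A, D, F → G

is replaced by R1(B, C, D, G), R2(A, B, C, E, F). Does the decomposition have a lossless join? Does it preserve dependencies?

lossy but dependency-preserving

Lossless test: (B, C)⁺ = {A, B, C, F}, which is a superkey of neither fragment — lossy.
Dependency preservation: A, D, F → G is not contained in any single fragment, but the restricted closure of its left-hand side across the fragments still reaches the right-hand side; the remaining FDs each lie inside some fragment. All dependencies are preserved.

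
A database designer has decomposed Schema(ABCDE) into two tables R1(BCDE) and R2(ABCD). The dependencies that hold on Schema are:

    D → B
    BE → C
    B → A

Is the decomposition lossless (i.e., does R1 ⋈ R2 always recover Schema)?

Yes

Common attributes: R1 ∩ R2 = {BCD}.
Closure of {BCD}: B → A applies, adding A. So (BCD)⁺ = {ABCD}.
This closure contains every attribute of R2, so R1 ∩ R2 → R2. The join is lossless.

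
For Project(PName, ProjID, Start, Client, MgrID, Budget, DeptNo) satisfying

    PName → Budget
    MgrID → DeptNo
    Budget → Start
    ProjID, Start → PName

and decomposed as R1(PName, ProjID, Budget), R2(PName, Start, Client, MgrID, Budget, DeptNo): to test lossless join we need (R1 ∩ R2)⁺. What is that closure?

R1 ∩ R2 = {PName, Budget}.
Budget → Start applies, adding Start
Closure: {PName, Start, Budget}.

PName, Start, Budget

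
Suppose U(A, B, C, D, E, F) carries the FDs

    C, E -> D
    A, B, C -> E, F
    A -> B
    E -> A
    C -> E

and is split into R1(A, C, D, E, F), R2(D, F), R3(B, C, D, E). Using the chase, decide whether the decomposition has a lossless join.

Chase test. Columns are A, B, C, D, E, F; row i has aⱼ where attribute j ∈ Ri, else bᵢⱼ.
Initial tableau (one row per fragment):
  row 1: a1 b12 a3 a4 a5 a6
  row 2: b21 b22 b23 a4 b25 a6
  row 3: b31 a2 a3 a4 a5 b36
Rows 1 and 3 agree on E; apply E→A and equate their A entries.
Rows 1 and 3 agree on A; apply A→B and equate their B entries.
Rows 1 and 3 agree on A, B, C; apply A, B, C→E, F and equate their E, F entries.
Row 1 is now all distinguished symbols — the join is lossless.

Yes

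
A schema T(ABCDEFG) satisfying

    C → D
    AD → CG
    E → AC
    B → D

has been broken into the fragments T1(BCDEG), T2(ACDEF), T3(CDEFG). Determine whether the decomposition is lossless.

Chase test. Columns are ABCDEFG; row i has aⱼ where attribute j ∈ Ti, else bᵢⱼ.
Initial tableau (one row per fragment):
  row 1: b11 a2 a3 a4 a5 b16 a7
  row 2: a1 b22 a3 a4 a5 a6 b27
  row 3: b31 b32 a3 a4 a5 a6 a7
Rows 1 and 2 agree on E; apply E→AC and equate their AC entries.
Rows 1 and 3 agree on E; apply E→AC and equate their AC entries.
Rows 1 and 2 agree on AD; apply AD→CG and equate their CG entries.
No row becomes fully distinguished — the join is lossy.

No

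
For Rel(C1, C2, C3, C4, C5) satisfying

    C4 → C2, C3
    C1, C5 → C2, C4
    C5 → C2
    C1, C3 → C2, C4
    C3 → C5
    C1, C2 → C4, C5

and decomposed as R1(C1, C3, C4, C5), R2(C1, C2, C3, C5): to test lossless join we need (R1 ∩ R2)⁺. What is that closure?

C1, C2, C3, C4, C5

R1 ∩ R2 = {C1, C3, C5}.
C1, C5 → C2, C4 applies, adding C2, C4
Closure: {C1, C2, C3, C4, C5}.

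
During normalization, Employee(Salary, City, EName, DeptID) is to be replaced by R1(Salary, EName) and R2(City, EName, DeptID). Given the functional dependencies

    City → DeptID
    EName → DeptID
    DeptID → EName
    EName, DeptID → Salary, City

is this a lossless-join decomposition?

Common attributes: R1 ∩ R2 = {EName}.
Closure of {EName}: EName → DeptID applies, adding DeptID; EName, DeptID → Salary, City applies, adding Salary, City. So (EName)⁺ = {Salary, City, EName, DeptID}.
This closure contains every attribute of R1, so R1 ∩ R2 → R1. The join is lossless.

Yes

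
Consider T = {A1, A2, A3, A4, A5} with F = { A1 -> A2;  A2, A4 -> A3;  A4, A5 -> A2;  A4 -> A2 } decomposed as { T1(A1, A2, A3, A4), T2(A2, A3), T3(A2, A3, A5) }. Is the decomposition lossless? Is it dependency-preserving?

Lossless test (chase): applying each FD to every pair of rows produces no changes in the tableau, so no row becomes fully distinguished — the join is lossy.
Dependency preservation: A4, A5 → A2 is not contained in any single fragment, but the restricted closure of its left-hand side across the fragments still reaches the right-hand side; the remaining FDs each lie inside some fragment. All dependencies are preserved.

lossy but dependency-preserving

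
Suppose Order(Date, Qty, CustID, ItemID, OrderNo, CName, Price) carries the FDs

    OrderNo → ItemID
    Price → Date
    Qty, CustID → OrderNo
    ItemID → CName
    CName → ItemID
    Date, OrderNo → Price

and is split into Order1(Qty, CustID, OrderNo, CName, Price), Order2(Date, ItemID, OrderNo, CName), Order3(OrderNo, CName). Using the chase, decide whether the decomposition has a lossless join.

No

Chase test. Columns are Date, Qty, CustID, ItemID, OrderNo, CName, Price; row i has aⱼ where attribute j ∈ Orderi, else bᵢⱼ.
Initial tableau (one row per fragment):
  row 1: b11 a2 a3 b14 a5 a6 a7
  row 2: a1 b22 b23 a4 a5 a6 b27
  row 3: b31 b32 b33 b34 a5 a6 b37
Rows 1 and 2 agree on OrderNo; apply OrderNo→ItemID and equate their ItemID entries.
Rows 1 and 3 agree on OrderNo; apply OrderNo→ItemID and equate their ItemID entries.
No row becomes fully distinguished — the join is lossy.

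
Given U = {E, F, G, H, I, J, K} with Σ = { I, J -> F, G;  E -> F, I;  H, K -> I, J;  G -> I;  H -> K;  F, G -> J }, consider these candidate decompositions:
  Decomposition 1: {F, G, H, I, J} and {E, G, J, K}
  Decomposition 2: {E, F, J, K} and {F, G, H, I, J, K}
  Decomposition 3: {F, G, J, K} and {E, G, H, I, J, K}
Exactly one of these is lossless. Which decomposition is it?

Decomposition 1: common = {G, J}, closure = {F, G, I, J} → lossy.
Decomposition 2: common = {F, J, K}, closure = {F, J, K} → lossy.
Decomposition 3: common = {G, J, K}, closure = {F, G, I, J, K} → lossless.

Decomposition 3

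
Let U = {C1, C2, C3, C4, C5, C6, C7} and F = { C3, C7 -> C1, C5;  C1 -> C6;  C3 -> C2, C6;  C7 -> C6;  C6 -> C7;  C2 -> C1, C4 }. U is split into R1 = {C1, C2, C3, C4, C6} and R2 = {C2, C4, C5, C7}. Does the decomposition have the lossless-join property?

No

Common attributes: R1 ∩ R2 = {C2, C4}.
Closure of {C2, C4}: C2 → C1, C4 applies, adding C1; C1 → C6 applies, adding C6; C6 → C7 applies, adding C7. So (C2, C4)⁺ = {C1, C2, C4, C6, C7}.
The closure contains neither all of R1 = {C1, C2, C3, C4, C6} nor all of R2 = {C2, C4, C5, C7}, so the common attributes are not a superkey of either fragment. The join is lossy.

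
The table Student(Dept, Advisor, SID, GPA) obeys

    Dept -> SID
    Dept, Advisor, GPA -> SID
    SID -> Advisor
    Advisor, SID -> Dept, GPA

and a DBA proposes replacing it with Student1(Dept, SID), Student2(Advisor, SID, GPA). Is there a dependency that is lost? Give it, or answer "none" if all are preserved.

none

Dept → SID lies within Student1.
Dept, Advisor, GPA → SID: restricted closure across fragments reaches SID.
SID → Advisor lies within Student2.
Advisor, SID → Dept, GPA: restricted closure across fragments reaches Dept, GPA.
Every dependency is enforceable on the fragments, so the decomposition is dependency-preserving.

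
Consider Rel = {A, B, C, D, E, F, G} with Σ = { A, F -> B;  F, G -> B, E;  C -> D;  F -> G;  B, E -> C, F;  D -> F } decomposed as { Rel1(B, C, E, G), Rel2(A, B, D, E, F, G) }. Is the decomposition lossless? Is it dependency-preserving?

lossless and dependency-preserving

Lossless test: (B, E, G)⁺ = {B, C, D, E, F, G}, which contains all of one fragment — lossless.
Dependency preservation: C → D; B, E → C, F are not contained in any single fragment, but the restricted closure of each left-hand side across the fragments still reaches the right-hand side; the remaining FDs each lie inside some fragment. All dependencies are preserved.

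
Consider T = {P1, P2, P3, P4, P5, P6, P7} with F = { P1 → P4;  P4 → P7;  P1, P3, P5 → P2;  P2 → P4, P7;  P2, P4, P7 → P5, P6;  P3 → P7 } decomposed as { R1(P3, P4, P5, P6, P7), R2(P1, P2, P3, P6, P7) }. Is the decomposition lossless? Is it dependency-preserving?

lossy and not dependency-preserving

Lossless test: (P3, P6, P7)⁺ = {P3, P6, P7}, which is a superkey of neither fragment — lossy.
Dependency preservation: the restricted closure of {P1} across the fragments never reaches {P4}, so P1 → P4 cannot be enforced without a join — not preserved.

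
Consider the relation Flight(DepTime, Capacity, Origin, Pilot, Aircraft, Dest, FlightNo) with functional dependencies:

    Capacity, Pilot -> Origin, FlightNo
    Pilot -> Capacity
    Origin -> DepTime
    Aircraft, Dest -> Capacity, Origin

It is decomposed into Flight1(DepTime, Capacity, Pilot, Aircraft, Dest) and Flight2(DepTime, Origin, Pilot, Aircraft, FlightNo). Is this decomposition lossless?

Common attributes: Flight1 ∩ Flight2 = {DepTime, Pilot, Aircraft}.
Closure of {DepTime, Pilot, Aircraft}: Pilot → Capacity applies, adding Capacity; Capacity, Pilot → Origin, FlightNo applies, adding Origin, FlightNo. So (DepTime, Pilot, Aircraft)⁺ = {DepTime, Capacity, Origin, Pilot, Aircraft, FlightNo}.
This closure contains every attribute of Flight2, so Flight1 ∩ Flight2 → Flight2. The join is lossless.

Yes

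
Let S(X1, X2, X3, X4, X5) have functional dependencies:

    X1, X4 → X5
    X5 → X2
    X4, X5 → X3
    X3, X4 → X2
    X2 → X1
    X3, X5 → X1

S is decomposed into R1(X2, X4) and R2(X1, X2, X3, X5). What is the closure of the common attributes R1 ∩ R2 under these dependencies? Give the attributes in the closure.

X1, X2

R1 ∩ R2 = {X2}.
X2 → X1 applies, adding X1
Closure: {X1, X2}.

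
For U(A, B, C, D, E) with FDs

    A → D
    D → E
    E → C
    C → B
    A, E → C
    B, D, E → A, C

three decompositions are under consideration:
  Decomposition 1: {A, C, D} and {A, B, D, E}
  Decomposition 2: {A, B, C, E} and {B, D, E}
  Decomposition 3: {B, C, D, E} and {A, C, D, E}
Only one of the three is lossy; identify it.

Decomposition 1: common = {A, D}, closure = {A, B, C, D, E} → lossless.
Decomposition 2: common = {B, E}, closure = {B, C, E} → lossy.
Decomposition 3: common = {C, D, E}, closure = {A, B, C, D, E} → lossless.

Decomposition 2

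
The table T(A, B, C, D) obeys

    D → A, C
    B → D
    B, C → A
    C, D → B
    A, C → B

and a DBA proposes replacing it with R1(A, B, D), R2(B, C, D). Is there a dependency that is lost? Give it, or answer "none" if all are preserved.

Check A, C → B: no single fragment contains all of {A, B, C}, and the restricted closure of {A, C} across the fragments never reaches {B}.
D → A, C is preserved.
B → D is preserved.
B, C → A is preserved.
C, D → B is preserved.

A, C → B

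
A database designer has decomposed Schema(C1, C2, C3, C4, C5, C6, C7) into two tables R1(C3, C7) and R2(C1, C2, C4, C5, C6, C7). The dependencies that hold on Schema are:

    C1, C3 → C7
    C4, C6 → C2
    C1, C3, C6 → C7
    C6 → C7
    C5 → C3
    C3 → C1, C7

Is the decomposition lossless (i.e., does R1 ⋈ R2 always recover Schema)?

Common attributes: R1 ∩ R2 = {C7}.
No dependency enlarges {C7}, so (C7)⁺ = {C7}.
The closure contains neither all of R1 = {C3, C7} nor all of R2 = {C1, C2, C4, C5, C6, C7}, so the common attributes are not a superkey of either fragment. The join is lossy.

No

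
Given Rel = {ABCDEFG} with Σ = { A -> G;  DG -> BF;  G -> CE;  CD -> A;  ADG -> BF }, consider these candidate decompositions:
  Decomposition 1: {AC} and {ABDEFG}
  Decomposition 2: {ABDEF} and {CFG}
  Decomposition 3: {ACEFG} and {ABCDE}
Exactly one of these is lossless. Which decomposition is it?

Decomposition 1: common = {A}, closure = {ACEG} → lossless.
Decomposition 2: common = {F}, closure = {F} → lossy.
Decomposition 3: common = {ACE}, closure = {ACEG} → lossy.

Decomposition 1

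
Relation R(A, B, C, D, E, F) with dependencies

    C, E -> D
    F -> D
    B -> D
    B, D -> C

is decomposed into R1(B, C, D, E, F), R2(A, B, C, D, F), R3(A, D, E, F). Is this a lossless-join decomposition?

No

Chase test. Columns are A, B, C, D, E, F; row i has aⱼ where attribute j ∈ Ri, else bᵢⱼ.
Initial tableau (one row per fragment):
  row 1: b11 a2 a3 a4 a5 a6
  row 2: a1 a2 a3 a4 b25 a6
  row 3: a1 b32 b33 a4 a5 a6
No row becomes fully distinguished — the join is lossy.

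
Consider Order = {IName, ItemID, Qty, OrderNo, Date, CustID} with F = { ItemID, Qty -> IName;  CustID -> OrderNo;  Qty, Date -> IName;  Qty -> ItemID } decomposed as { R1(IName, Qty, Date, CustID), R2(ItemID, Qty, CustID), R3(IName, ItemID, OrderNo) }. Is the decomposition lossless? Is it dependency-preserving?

Lossless test (chase): Rows 1 and 2 agree on CustID; apply CustID→OrderNo and equate their OrderNo entries. Rows 1 and 2 agree on Qty; apply Qty→ItemID and equate their ItemID entries. Rows 1 and 2 agree on ItemID, Qty; apply ItemID, Qty→IName and equate their IName entries. No row becomes fully distinguished — the join is lossy.
Dependency preservation: the restricted closure of {CustID} across the fragments never reaches {OrderNo}, so CustID → OrderNo cannot be enforced without a join — not preserved.

lossy and not dependency-preserving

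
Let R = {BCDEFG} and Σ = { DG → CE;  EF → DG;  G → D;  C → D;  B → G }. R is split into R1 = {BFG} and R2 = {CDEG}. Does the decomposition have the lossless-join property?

Common attributes: R1 ∩ R2 = {G}.
Closure of {G}: G → D applies, adding D; DG → CE applies, adding CE. So (G)⁺ = {CDEG}.
This closure contains every attribute of R2, so R1 ∩ R2 → R2. The join is lossless.

Yes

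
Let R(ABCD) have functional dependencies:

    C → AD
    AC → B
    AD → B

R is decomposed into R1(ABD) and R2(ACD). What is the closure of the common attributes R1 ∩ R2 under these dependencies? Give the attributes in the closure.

ABD

R1 ∩ R2 = {AD}.
AD → B applies, adding B
Closure: {ABD}.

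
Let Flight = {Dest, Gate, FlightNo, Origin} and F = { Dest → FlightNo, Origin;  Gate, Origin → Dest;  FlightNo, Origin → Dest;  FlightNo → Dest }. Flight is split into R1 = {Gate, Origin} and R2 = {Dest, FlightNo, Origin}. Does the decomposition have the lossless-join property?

No

Common attributes: R1 ∩ R2 = {Origin}.
No dependency enlarges {Origin}, so (Origin)⁺ = {Origin}.
The closure contains neither all of R1 = {Gate, Origin} nor all of R2 = {Dest, FlightNo, Origin}, so the common attributes are not a superkey of either fragment. The join is lossy.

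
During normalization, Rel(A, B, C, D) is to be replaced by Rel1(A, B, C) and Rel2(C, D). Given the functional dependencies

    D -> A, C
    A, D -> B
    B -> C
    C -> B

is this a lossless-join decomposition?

Common attributes: Rel1 ∩ Rel2 = {C}.
Closure of {C}: C → B applies, adding B. So (C)⁺ = {B, C}.
The closure contains neither all of Rel1 = {A, B, C} nor all of Rel2 = {C, D}, so the common attributes are not a superkey of either fragment. The join is lossy.

No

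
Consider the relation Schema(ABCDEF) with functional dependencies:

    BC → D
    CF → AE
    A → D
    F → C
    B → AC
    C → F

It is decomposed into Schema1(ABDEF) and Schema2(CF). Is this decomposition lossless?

Common attributes: Schema1 ∩ Schema2 = {F}.
Closure of {F}: F → C applies, adding C; CF → AE applies, adding AE; A → D applies, adding D. So (F)⁺ = {ACDEF}.
This closure contains every attribute of Schema2, so Schema1 ∩ Schema2 → Schema2. The join is lossless.

Yes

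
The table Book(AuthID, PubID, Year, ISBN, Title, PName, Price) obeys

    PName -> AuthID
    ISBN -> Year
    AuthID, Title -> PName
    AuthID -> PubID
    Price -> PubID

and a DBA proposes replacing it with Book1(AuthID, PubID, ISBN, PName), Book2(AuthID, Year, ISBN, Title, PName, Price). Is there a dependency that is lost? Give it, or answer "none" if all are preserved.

Price -> PubID

Check Price → PubID: no single fragment contains all of {PubID, Price}, and the restricted closure of {Price} across the fragments never reaches {PubID}.
PName → AuthID is preserved.
ISBN → Year is preserved.
AuthID, Title → PName is preserved.
AuthID → PubID is preserved.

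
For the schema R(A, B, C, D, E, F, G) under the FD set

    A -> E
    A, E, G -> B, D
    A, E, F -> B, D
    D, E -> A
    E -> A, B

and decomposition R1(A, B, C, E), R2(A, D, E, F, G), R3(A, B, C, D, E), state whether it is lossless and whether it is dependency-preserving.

lossy but dependency-preserving

Lossless test (chase): Rows 1 and 2 agree on E; apply E→A, B and equate their A, B entries. No row becomes fully distinguished — the join is lossy.
Dependency preservation: A, E, G → B, D; A, E, F → B, D are not contained in any single fragment, but the restricted closure of each left-hand side across the fragments still reaches the right-hand side; the remaining FDs each lie inside some fragment. All dependencies are preserved.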